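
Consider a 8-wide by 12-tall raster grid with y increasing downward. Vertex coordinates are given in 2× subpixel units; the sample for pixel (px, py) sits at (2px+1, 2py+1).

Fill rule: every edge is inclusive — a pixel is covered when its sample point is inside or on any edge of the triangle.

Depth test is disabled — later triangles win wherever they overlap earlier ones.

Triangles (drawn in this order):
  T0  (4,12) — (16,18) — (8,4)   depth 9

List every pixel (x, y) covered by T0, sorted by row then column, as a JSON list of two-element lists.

T0:
  2·area = 120  (B↔C swapped to make it positive)
  edge (4, 12)→(8, 4): d=(4,-8) inclusive
  edge (8, 4)→(16, 18): d=(8,14) inclusive
  edge (16, 18)→(4, 12): d=(-12,-6) inclusive
    (3,3)@(7, 7): e=[4,38,78] → #
    (4,3)@(9, 7): e=[20,10,90] → #
    (5,3)@(11, 7): e=[36,-18,102] → ·
    (3,4)@(7, 9): e=[12,54,54] → #
    (5,4)@(11, 9): e=[44,-2,78] → ·
    (2,5)@(5, 11): e=[4,98,18] → #
    (5,5)@(11, 11): e=[52,14,54] → #
    (6,5)@(13, 11): e=[68,-14,66] → ·
    (2,6)@(5, 13): e=[12,114,-6] → ·
    (3,6)@(7, 13): e=[28,86,6] → #
    (6,6)@(13, 13): e=[76,2,42] → #
    (7,6)@(15, 13): e=[92,-26,54] → ·
  covered (15 px):
    · · · · · · · ·
    · · · · · · · ·
    · · · · · · · ·
    · · · # # · · ·
    · · · # # · · ·
    · · # # # # · ·
    · · · # # # # ·
    · · · · · # # ·
    · · · · · · · #
    · · · · · · · ·
    · · · · · · · ·
    · · · · · · · ·

Final: [[3,3],[4,3],[3,4],[4,4],[2,5],[3,5],[4,5],[5,5],[3,6],[4,6],[5,6],[6,6],[5,7],[6,7],[7,8]]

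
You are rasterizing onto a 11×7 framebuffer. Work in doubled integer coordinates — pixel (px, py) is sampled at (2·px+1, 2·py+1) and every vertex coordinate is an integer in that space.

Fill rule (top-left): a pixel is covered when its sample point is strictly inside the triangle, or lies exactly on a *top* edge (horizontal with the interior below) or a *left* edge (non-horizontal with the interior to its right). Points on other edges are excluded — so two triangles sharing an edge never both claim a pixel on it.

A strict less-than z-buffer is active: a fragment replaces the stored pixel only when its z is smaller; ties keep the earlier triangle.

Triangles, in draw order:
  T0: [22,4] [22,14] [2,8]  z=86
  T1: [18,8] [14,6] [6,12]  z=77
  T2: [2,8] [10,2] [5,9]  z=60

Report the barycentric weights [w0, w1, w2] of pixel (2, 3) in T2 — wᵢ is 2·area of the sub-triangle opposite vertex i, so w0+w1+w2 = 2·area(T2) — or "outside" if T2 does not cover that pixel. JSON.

T0:
  2·area = 200
  edge (22, 4)→(22, 14): d=(0,10) right/bottom  bias=-1
  edge (22, 14)→(2, 8): d=(-20,-6) top-left  bias=+0
  edge (2, 8)→(22, 4): d=(20,-4) top-left  bias=+0
    (8,2)@(17, 5): e=[50,150,0] → X  [on edge]
    (9,2)@(19, 5): e=[30,162,8] → X
    (10,2)@(21, 5): e=[10,174,16] → X
    (3,3)@(7, 7): e=[150,50,0] → X  [on edge]
    (4,3)@(9, 7): e=[130,62,8] → X
    (5,3)@(11, 7): e=[110,74,16] → X
    (6,3)@(13, 7): e=[90,86,24] → X
    (7,3)@(15, 7): e=[70,98,32] → X
    (3,4)@(7, 9): e=[150,10,40] → X
    (3,5)@(7, 11): e=[150,-30,80] → .
    (4,5)@(9, 11): e=[130,-18,88] → .
    (5,5)@(11, 11): e=[110,-6,96] → .
  covered (26 px):
    . . . . . . . . . . .
    . . . . . . . . . . .
    . . . . . . . . X X X
    . . . X X X X X X X X
    . . . X X X X X X X X
    . . . . . . X X X X X
    . . . . . . . . . X X
T1:
  2·area = 40  (B↔C swapped to make it positive)
  edge (18, 8)→(6, 12): d=(-12,4) right/bottom  bias=-1
  edge (6, 12)→(14, 6): d=(8,-6) top-left  bias=+0
  edge (14, 6)→(18, 8): d=(4,2) right/bottom  bias=-1
    (6,3)@(13, 7): e=[32,2,6] → X
    (7,3)@(15, 7): e=[24,14,2] → X
    (8,3)@(17, 7): e=[16,26,-2] → .
    (10,3)@(21, 7): e=[0,50,-10] → .  [on edge]
    (5,4)@(11, 9): e=[16,6,18] → X
    (7,4)@(15, 9): e=[0,30,10] → .  [on edge]
    (4,5)@(9, 11): e=[0,10,30] → .  [on edge]
    (5,5)@(11, 11): e=[-8,22,26] → .
    (6,5)@(13, 11): e=[-16,34,22] → .
    (1,6)@(3, 13): e=[0,-10,50] → .  [on edge]
  covered (4 px):
    . . . . . . . . . . .
    . . . . . . . . . . .
    . . . . . . . . . . .
    . . . . . . X X . . .
    . . . . . X X . . . .
    . . . . . . . . . . .
    . . . . . . . . . . .
T2:
  2·area = 26
  edge (2, 8)→(10, 2): d=(8,-6) top-left  bias=+0
  edge (10, 2)→(5, 9): d=(-5,7) right/bottom  bias=-1
  edge (5, 9)→(2, 8): d=(-3,-1) top-left  bias=+0
    (4,1)@(9, 3): e=[2,2,22] → X
    (5,1)@(11, 3): e=[14,-12,24] → .
    (3,2)@(7, 5): e=[6,6,14] → X
    (4,2)@(9, 5): e=[18,-8,16] → .
    (2,3)@(5, 7): e=[10,10,6] → X
    (3,3)@(7, 7): e=[22,-4,8] → .
    (2,4)@(5, 9): e=[26,0,0] → .  [on edge]
    (5,5)@(11, 11): e=[78,-52,0] → .  [on edge]
    (8,6)@(17, 13): e=[130,-104,0] → .  [on edge]
  covered (3 px):
    . . . . . . . . . . .
    . . . . X . . . . . .
    . . . X . . . . . . .
    . . X . . . . . . . .
    . . . . . . . . . . .
    . . . . . . . . . . .
    . . . . . . . . . . .

Answer: [10,6,10]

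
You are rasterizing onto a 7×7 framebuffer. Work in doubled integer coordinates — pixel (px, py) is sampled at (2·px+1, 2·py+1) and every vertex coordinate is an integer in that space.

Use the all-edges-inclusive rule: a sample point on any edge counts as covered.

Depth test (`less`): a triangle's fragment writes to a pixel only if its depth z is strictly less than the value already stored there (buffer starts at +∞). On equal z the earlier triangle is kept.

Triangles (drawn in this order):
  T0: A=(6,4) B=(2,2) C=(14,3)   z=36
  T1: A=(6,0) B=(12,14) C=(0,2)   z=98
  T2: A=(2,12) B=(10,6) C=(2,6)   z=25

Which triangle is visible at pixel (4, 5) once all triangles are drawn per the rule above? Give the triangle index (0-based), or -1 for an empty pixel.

T0:
  2·area = 20
  edge (6, 4)→(2, 2): d=(-4,-2) inclusive
  edge (2, 2)→(14, 3): d=(12,1) inclusive
  edge (14, 3)→(6, 4): d=(-8,1) inclusive
    (2,1)@(5, 3): e=[2,9,9] → #
    (3,1)@(7, 3): e=[6,7,7] → #
    (4,1)@(9, 3): e=[10,5,5] → #
    (5,1)@(11, 3): e=[14,3,3] → #
    (6,1)@(13, 3): e=[18,1,1] → #
    (2,2)@(5, 5): e=[-6,33,-7] → ·
    (3,2)@(7, 5): e=[-2,31,-9] → ·
    (4,2)@(9, 5): e=[2,29,-11] → ·
    (5,2)@(11, 5): e=[6,27,-13] → ·
    (6,2)@(13, 5): e=[10,25,-15] → ·
  covered (5 px):
    · · · · · · ·
    · · # # # # #
    · · · · · · ·
    · · · · · · ·
    · · · · · · ·
    · · · · · · ·
    · · · · · · ·
T1:
  2·area = 96
  edge (6, 0)→(12, 14): d=(6,14) inclusive
  edge (12, 14)→(0, 2): d=(-12,-12) inclusive
  edge (0, 2)→(6, 0): d=(6,-2) inclusive
    (1,0)@(3, 1): e=[48,48,0] → #  [on edge]
    (2,0)@(5, 1): e=[20,72,4] → #
    (3,0)@(7, 1): e=[-8,96,8] → ·
    (0,1)@(1, 3): e=[88,0,8] → #  [on edge]
    (3,1)@(7, 3): e=[4,72,20] → #
    (4,1)@(9, 3): e=[-24,96,24] → ·
    (0,2)@(1, 5): e=[100,-24,20] → ·
    (1,2)@(3, 5): e=[72,0,24] → #  [on edge]
    (4,2)@(9, 5): e=[-12,72,36] → ·
    (1,3)@(3, 7): e=[84,-24,36] → ·
    (2,3)@(5, 7): e=[56,0,40] → #  [on edge]
    (4,3)@(9, 7): e=[0,48,48] → #  [on edge]
    (3,4)@(7, 9): e=[40,0,56] → #  [on edge]
    (4,5)@(9, 11): e=[24,0,72] → #  [on edge]
    (5,6)@(11, 13): e=[8,0,88] → #  [on edge]
  covered (16 px):
    · # # · · · ·
    # # # # · · ·
    · # # # · · ·
    · · # # # · ·
    · · · # # · ·
    · · · · # · ·
    · · · · · # ·
T2:
  2·area = 48  (B↔C swapped to make it positive)
  edge (2, 12)→(2, 6): d=(0,-6) inclusive
  edge (2, 6)→(10, 6): d=(8,0) inclusive
  edge (10, 6)→(2, 12): d=(-8,6) inclusive
    (1,3)@(3, 7): e=[6,8,34] → #
    (2,3)@(5, 7): e=[18,8,22] → #
    (3,3)@(7, 7): e=[30,8,10] → #
    (4,3)@(9, 7): e=[42,8,-2] → ·
    (1,4)@(3, 9): e=[6,24,18] → #
    (3,4)@(7, 9): e=[30,24,-6] → ·
    (1,5)@(3, 11): e=[6,40,2] → #
    (2,5)@(5, 11): e=[18,40,-10] → ·
    (1,6)@(3, 13): e=[6,56,-14] → ·
  covered (6 px):
    · · · · · · ·
    · · · · · · ·
    · · · · · · ·
    · # # # · · ·
    · # # · · · ·
    · # · · · · ·
    · · · · · · ·

Z-buffer (winner per pixel, '.' = empty):
  . 1 1 . . . .
  1 1 0 0 0 0 0
  . 1 1 1 . . .
  . 2 2 2 1 . .
  . 2 2 1 1 . .
  . 2 . . 1 . .
  . . . . . 1 .

Answer: 1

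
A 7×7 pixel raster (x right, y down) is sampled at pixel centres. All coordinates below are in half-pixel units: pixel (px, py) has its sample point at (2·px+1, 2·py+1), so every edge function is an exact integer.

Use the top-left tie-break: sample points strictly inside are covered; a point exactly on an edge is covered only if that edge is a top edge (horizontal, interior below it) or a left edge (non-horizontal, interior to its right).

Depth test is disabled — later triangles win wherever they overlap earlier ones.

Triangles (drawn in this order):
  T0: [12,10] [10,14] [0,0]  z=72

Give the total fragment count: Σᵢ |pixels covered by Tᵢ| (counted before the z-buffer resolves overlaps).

T0:
  2·area = 68
  edge (12, 10)→(10, 14): d=(-2,4) right/bottom  bias=-1
  edge (10, 14)→(0, 0): d=(-10,-14) top-left  bias=+0
  edge (0, 0)→(12, 10): d=(12,10) right/bottom  bias=-1
    (0,0)@(1, 1): e=[62,4,2] → X
    (1,0)@(3, 1): e=[54,32,-18] → .
    (0,1)@(1, 3): e=[58,-16,26] → .
    (1,1)@(3, 3): e=[50,12,6] → X
    (2,1)@(5, 3): e=[42,40,-14] → .
    (1,2)@(3, 5): e=[46,-8,30] → .
    (2,2)@(5, 5): e=[38,20,10] → X
    (3,2)@(7, 5): e=[30,48,-10] → .
    (2,3)@(5, 7): e=[34,0,34] → X  [on edge]
    (3,3)@(7, 7): e=[26,28,14] → X
    (4,3)@(9, 7): e=[18,56,-6] → .
    (2,4)@(5, 9): e=[30,-20,58] → .
  covered (9 px):
    X . . . . . .
    . X . . . . .
    . . X . . . .
    . . X X . . .
    . . . X X . .
    . . . . X X .
    . . . . . . .

Answer: 9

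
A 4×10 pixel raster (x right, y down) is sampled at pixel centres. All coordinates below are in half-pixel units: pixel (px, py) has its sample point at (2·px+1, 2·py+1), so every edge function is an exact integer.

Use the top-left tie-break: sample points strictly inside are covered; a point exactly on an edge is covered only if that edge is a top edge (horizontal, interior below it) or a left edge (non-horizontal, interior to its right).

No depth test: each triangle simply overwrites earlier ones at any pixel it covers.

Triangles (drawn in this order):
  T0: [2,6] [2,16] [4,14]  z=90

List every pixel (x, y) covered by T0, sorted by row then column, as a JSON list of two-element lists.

T0:
  2·area = 20  (B↔C swapped to make it positive)
  edge (2, 6)→(4, 14): d=(2,8) right/bottom  bias=-1
  edge (4, 14)→(2, 16): d=(-2,2) right/bottom  bias=-1
  edge (2, 16)→(2, 6): d=(0,-10) top-left  bias=+0
    (1,5)@(3, 11): e=[2,8,10] → X
    (2,5)@(5, 11): e=[-14,4,30] → .
    (3,5)@(7, 11): e=[-30,0,50] → .  [on edge]
    (1,6)@(3, 13): e=[6,4,10] → X
    (2,6)@(5, 13): e=[-10,0,30] → .  [on edge]
    (1,7)@(3, 15): e=[10,0,10] → .  [on edge]
    (0,8)@(1, 17): e=[30,0,-10] → .  [on edge]
  covered (2 px):
    . . . .
    . . . .
    . . . .
    . . . .
    . . . .
    . X . .
    . X . .
    . . . .
    . . . .
    . . . .

Result: [[1,5],[1,6]]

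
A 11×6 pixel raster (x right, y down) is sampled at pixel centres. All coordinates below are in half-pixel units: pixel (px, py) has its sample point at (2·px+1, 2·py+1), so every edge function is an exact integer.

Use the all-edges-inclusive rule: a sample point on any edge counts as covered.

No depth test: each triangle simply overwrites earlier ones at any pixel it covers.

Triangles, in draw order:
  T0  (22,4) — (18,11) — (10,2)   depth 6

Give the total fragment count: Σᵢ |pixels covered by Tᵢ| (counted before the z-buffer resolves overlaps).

T0:
  2·area = 92
  edge (22, 4)→(18, 11): d=(-4,7) inclusive
  edge (18, 11)→(10, 2): d=(-8,-9) inclusive
  edge (10, 2)→(22, 4): d=(12,2) inclusive
    (5,1)@(11, 3): e=[81,1,10] → #
    (6,1)@(13, 3): e=[67,19,6] → #
    (7,1)@(15, 3): e=[53,37,2] → #
    (8,1)@(17, 3): e=[39,55,-2] → ·
    (5,2)@(11, 5): e=[73,-15,34] → ·
    (6,2)@(13, 5): e=[59,3,30] → #
    (8,2)@(17, 5): e=[31,39,22] → #
    (9,2)@(19, 5): e=[17,57,18] → #
    (10,2)@(21, 5): e=[3,75,14] → #
    (6,3)@(13, 7): e=[51,-13,54] → ·
    (7,3)@(15, 7): e=[37,5,50] → #
    (10,3)@(21, 7): e=[-5,59,38] → ·
  covered (13 px):
    · · · · · · · · · · ·
    · · · · · # # # · · ·
    · · · · · · # # # # #
    · · · · · · · # # # ·
    · · · · · · · · # # ·
    · · · · · · · · · · ·

Result: 13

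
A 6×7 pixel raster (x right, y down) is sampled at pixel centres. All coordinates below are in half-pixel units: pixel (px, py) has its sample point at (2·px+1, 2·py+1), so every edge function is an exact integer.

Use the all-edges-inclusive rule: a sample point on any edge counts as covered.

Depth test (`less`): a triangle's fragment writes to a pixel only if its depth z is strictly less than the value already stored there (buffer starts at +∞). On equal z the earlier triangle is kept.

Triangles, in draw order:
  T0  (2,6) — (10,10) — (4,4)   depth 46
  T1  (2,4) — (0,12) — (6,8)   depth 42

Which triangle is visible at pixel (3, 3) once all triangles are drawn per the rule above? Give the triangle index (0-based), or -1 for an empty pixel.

T0:
  2·area = 24  (B↔C swapped to make it positive)
  edge (2, 6)→(4, 4): d=(2,-2) inclusive
  edge (4, 4)→(10, 10): d=(6,6) inclusive
  edge (10, 10)→(2, 6): d=(-8,-4) inclusive
    (0,0)@(1, 1): e=[-12,0,36] → ·  [on edge]
    (3,0)@(7, 1): e=[0,-36,60] → ·  [on edge]
    (1,1)@(3, 3): e=[-4,0,28] → ·  [on edge]
    (2,1)@(5, 3): e=[0,-12,36] → ·  [on edge]
    (1,2)@(3, 5): e=[0,12,12] → █  [on edge]
    (2,2)@(5, 5): e=[4,0,20] → █  [on edge]
    (3,2)@(7, 5): e=[8,-12,28] → ·
    (0,3)@(1, 7): e=[0,36,-12] → ·  [on edge]
    (1,3)@(3, 7): e=[4,24,-4] → ·
    (2,3)@(5, 7): e=[8,12,4] → █
    (3,3)@(7, 7): e=[12,0,12] → █  [on edge]
    (4,3)@(9, 7): e=[16,-12,20] → ·
    (4,4)@(9, 9): e=[20,0,4] → █  [on edge]
    (5,5)@(11, 11): e=[28,0,-4] → ·  [on edge]
  covered (5 px):
    · · · · · ·
    · · · · · ·
    · █ █ · · ·
    · · █ █ · ·
    · · · · █ ·
    · · · · · ·
    · · · · · ·
T1:
  2·area = 40  (B↔C swapped to make it positive)
  edge (2, 4)→(6, 8): d=(4,4) inclusive
  edge (6, 8)→(0, 12): d=(-6,4) inclusive
  edge (0, 12)→(2, 4): d=(2,-8) inclusive
    (0,1)@(1, 3): e=[0,50,-10] → ·  [on edge]
    (1,2)@(3, 5): e=[0,30,10] → █  [on edge]
    (2,2)@(5, 5): e=[-8,22,26] → ·
    (1,3)@(3, 7): e=[8,18,14] → █
    (2,3)@(5, 7): e=[0,10,30] → █  [on edge]
    (3,3)@(7, 7): e=[-8,2,46] → ·
    (0,4)@(1, 9): e=[24,14,2] → █
    (2,4)@(5, 9): e=[8,-2,34] → ·
    (3,4)@(7, 9): e=[0,-10,50] → ·  [on edge]
    (0,5)@(1, 11): e=[32,2,6] → █
    (1,5)@(3, 11): e=[24,-6,22] → ·
    (4,5)@(9, 11): e=[0,-30,70] → ·  [on edge]
    (5,6)@(11, 13): e=[0,-50,90] → ·  [on edge]
  covered (6 px):
    · · · · · ·
    · · · · · ·
    · █ · · · ·
    · █ █ · · ·
    █ █ · · · ·
    █ · · · · ·
    · · · · · ·

Z-buffer (winner per pixel, '.' = empty):
  . . . . . .
  . . . . . .
  . 1 0 . . .
  . 1 1 0 . .
  1 1 . . 0 .
  1 . . . . .
  . . . . . .

Final: 0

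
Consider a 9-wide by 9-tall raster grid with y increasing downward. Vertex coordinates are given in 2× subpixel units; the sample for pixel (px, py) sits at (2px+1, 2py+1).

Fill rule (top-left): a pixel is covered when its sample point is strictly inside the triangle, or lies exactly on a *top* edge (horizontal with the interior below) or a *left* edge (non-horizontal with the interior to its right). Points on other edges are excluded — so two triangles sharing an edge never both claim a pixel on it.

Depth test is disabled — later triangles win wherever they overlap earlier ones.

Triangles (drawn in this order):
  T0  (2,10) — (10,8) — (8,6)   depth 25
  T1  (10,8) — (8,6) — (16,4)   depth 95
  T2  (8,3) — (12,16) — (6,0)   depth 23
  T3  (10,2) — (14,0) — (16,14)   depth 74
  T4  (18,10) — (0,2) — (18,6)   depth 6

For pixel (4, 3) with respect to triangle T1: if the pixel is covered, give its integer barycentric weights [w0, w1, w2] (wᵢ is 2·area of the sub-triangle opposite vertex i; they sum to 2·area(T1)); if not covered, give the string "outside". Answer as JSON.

T0:
  2·area = 20  (B↔C swapped to make it positive)
  edge (2, 10)→(8, 6): d=(6,-4) top-left  bias=+0
  edge (8, 6)→(10, 8): d=(2,2) right/bottom  bias=-1
  edge (10, 8)→(2, 10): d=(-8,2) right/bottom  bias=-1
    (1,0)@(3, 1): e=[-50,0,70] → ·  [on edge]
    (2,1)@(5, 3): e=[-30,0,50] → ·  [on edge]
    (3,2)@(7, 5): e=[-10,0,30] → ·  [on edge]
    (3,3)@(7, 7): e=[2,4,14] → █
    (4,3)@(9, 7): e=[10,0,10] → ·  [on edge]
    (2,4)@(5, 9): e=[6,12,2] → █
    (3,4)@(7, 9): e=[14,8,-2] → ·
    (5,4)@(11, 9): e=[30,0,-10] → ·  [on edge]
    (2,5)@(5, 11): e=[18,16,-14] → ·
    (6,5)@(13, 11): e=[50,0,-30] → ·  [on edge]
    (7,6)@(15, 13): e=[70,0,-50] → ·  [on edge]
    (8,7)@(17, 15): e=[90,0,-70] → ·  [on edge]
  covered (2 px):
    · · · · · · · · ·
    · · · · · · · · ·
    · · · · · · · · ·
    · · · █ · · · · ·
    · · █ · · · · · ·
    · · · · · · · · ·
    · · · · · · · · ·
    · · · · · · · · ·
    · · · · · · · · ·
T1:
  2·area = 20
  edge (10, 8)→(8, 6): d=(-2,-2) top-left  bias=+0
  edge (8, 6)→(16, 4): d=(8,-2) top-left  bias=+0
  edge (16, 4)→(10, 8): d=(-6,4) right/bottom  bias=-1
    (1,0)@(3, 1): e=[0,-50,70] → ·  [on edge]
    (2,1)@(5, 3): e=[0,-30,50] → ·  [on edge]
    (3,2)@(7, 5): e=[0,-10,30] → ·  [on edge]
    (6,2)@(13, 5): e=[12,2,6] → █
    (7,2)@(15, 5): e=[16,6,-2] → ·
    (4,3)@(9, 7): e=[0,10,10] → █  [on edge]
    (5,3)@(11, 7): e=[4,14,2] → █
    (6,3)@(13, 7): e=[8,18,-6] → ·
    (4,4)@(9, 9): e=[-4,26,-2] → ·
    (5,4)@(11, 9): e=[0,30,-10] → ·  [on edge]
    (6,5)@(13, 11): e=[0,50,-30] → ·  [on edge]
    (7,6)@(15, 13): e=[0,70,-50] → ·  [on edge]
    (8,7)@(17, 15): e=[0,90,-70] → ·  [on edge]
  covered (3 px):
    · · · · · · · · ·
    · · · · · · · · ·
    · · · · · · █ · ·
    · · · · █ █ · · ·
    · · · · · · · · ·
    · · · · · · · · ·
    · · · · · · · · ·
    · · · · · · · · ·
    · · · · · · · · ·
T2:
  2·area = 14
  edge (8, 3)→(12, 16): d=(4,13) right/bottom  bias=-1
  edge (12, 16)→(6, 0): d=(-6,-16) top-left  bias=+0
  edge (6, 0)→(8, 3): d=(2,3) right/bottom  bias=-1
    (4,3)@(9, 7): e=[3,6,5] → █
    (5,3)@(11, 7): e=[-23,38,-1] → ·
    (4,4)@(9, 9): e=[11,-6,9] → ·
    (5,6)@(11, 13): e=[1,2,11] → █
    (6,6)@(13, 13): e=[-25,34,5] → ·
    (5,7)@(11, 15): e=[9,-10,15] → ·
  covered (2 px):
    · · · · · · · · ·
    · · · · · · · · ·
    · · · · · · · · ·
    · · · · █ · · · ·
    · · · · · · · · ·
    · · · · · · · · ·
    · · · · · █ · · ·
    · · · · · · · · ·
    · · · · · · · · ·
T3:
  2·area = 60
  edge (10, 2)→(14, 0): d=(4,-2) top-left  bias=+0
  edge (14, 0)→(16, 14): d=(2,14) right/bottom  bias=-1
  edge (16, 14)→(10, 2): d=(-6,-12) top-left  bias=+0
    (6,0)@(13, 1): e=[2,16,42] → █
    (7,0)@(15, 1): e=[6,-12,66] → ·
    (5,1)@(11, 3): e=[6,48,6] → █
    (7,1)@(15, 3): e=[14,-8,54] → ·
    (5,2)@(11, 5): e=[14,52,-6] → ·
    (6,2)@(13, 5): e=[18,24,18] → █
    (7,2)@(15, 5): e=[22,-4,42] → ·
    (6,3)@(13, 7): e=[26,28,6] → █
    (7,3)@(15, 7): e=[30,0,30] → ·  [on edge]
    (6,4)@(13, 9): e=[34,32,-6] → ·
    (7,4)@(15, 9): e=[38,4,18] → █
    (8,4)@(17, 9): e=[42,-24,42] → ·
  covered (7 px):
    · · · · · · █ · ·
    · · · · · █ █ · ·
    · · · · · · █ · ·
    · · · · · · █ · ·
    · · · · · · · █ ·
    · · · · · · · █ ·
    · · · · · · · · ·
    · · · · · · · · ·
    · · · · · · · · ·
T4:
  2·area = 72
  edge (18, 10)→(0, 2): d=(-18,-8) top-left  bias=+0
  edge (0, 2)→(18, 6): d=(18,4) right/bottom  bias=-1
  edge (18, 6)→(18, 10): d=(0,4) right/bottom  bias=-1
    (1,1)@(3, 3): e=[6,6,60] → █
    (2,1)@(5, 3): e=[22,-2,52] → ·
    (1,2)@(3, 5): e=[-30,42,60] → ·
    (3,2)@(7, 5): e=[2,26,44] → █
    (4,2)@(9, 5): e=[18,18,36] → █
    (5,2)@(11, 5): e=[34,10,28] → █
    (6,2)@(13, 5): e=[50,2,20] → █
    (7,2)@(15, 5): e=[66,-6,12] → ·
    (3,3)@(7, 7): e=[-34,62,44] → ·
    (4,3)@(9, 7): e=[-18,54,36] → ·
    (5,3)@(11, 7): e=[-2,46,28] → ·
    (6,3)@(13, 7): e=[14,38,20] → █
  covered (9 px):
    · · · · · · · · ·
    · █ · · · · · · ·
    · · · █ █ █ █ · ·
    · · · · · · █ █ █
    · · · · · · · · █
    · · · · · · · · ·
    · · · · · · · · ·
    · · · · · · · · ·
    · · · · · · · · ·

Final: [10,10,0]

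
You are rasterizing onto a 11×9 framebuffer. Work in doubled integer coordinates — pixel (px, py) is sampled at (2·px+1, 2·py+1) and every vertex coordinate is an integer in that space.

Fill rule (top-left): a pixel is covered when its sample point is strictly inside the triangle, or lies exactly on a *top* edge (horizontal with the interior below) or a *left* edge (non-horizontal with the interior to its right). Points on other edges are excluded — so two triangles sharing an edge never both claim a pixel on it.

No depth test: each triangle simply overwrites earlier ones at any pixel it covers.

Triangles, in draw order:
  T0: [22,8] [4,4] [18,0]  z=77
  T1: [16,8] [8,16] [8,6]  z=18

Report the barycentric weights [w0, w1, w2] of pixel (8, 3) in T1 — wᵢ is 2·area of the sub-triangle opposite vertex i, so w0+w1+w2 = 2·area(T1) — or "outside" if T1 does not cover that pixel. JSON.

T0:
  2·area = 128
  edge (22, 8)→(4, 4): d=(-18,-4) top-left  bias=+0
  edge (4, 4)→(18, 0): d=(14,-4) top-left  bias=+0
  edge (18, 0)→(22, 8): d=(4,8) right/bottom  bias=-1
    (7,0)@(15, 1): e=[98,2,28] → █
    (8,0)@(17, 1): e=[106,10,12] → █
    (9,0)@(19, 1): e=[114,18,-4] → ·
    (4,1)@(9, 3): e=[38,6,84] → █
    (5,1)@(11, 3): e=[46,14,68] → █
    (6,1)@(13, 3): e=[54,22,52] → █
    (9,1)@(19, 3): e=[78,46,4] → █
    (10,1)@(21, 3): e=[86,54,-12] → ·
    (4,2)@(9, 5): e=[2,34,92] → █
    (10,2)@(21, 5): e=[50,82,-4] → ·
    (4,3)@(9, 7): e=[-34,62,100] → ·
    (5,3)@(11, 7): e=[-26,70,84] → ·
  covered (16 px):
    · · · · · · · █ █ · ·
    · · · · █ █ █ █ █ █ ·
    · · · · █ █ █ █ █ █ ·
    · · · · · · · · · █ █
    · · · · · · · · · · ·
    · · · · · · · · · · ·
    · · · · · · · · · · ·
    · · · · · · · · · · ·
    · · · · · · · · · · ·
T1:
  2·area = 80
  edge (16, 8)→(8, 16): d=(-8,8) right/bottom  bias=-1
  edge (8, 16)→(8, 6): d=(0,-10) top-left  bias=+0
  edge (8, 6)→(16, 8): d=(8,2) right/bottom  bias=-1
    (10,1)@(21, 3): e=[0,130,-50] → ·  [on edge]
    (9,2)@(19, 5): e=[0,110,-30] → ·  [on edge]
    (4,3)@(9, 7): e=[64,10,6] → █
    (5,3)@(11, 7): e=[48,30,2] → █
    (6,3)@(13, 7): e=[32,50,-2] → ·
    (8,3)@(17, 7): e=[0,90,-10] → ·  [on edge]
    (4,4)@(9, 9): e=[48,10,22] → █
    (6,4)@(13, 9): e=[16,50,14] → █
    (7,4)@(15, 9): e=[0,70,10] → ·  [on edge]
    (4,5)@(9, 11): e=[32,10,38] → █
    (6,5)@(13, 11): e=[0,50,30] → ·  [on edge]
    (4,6)@(9, 13): e=[16,10,54] → █
    (5,6)@(11, 13): e=[0,30,50] → ·  [on edge]
    (4,7)@(9, 15): e=[0,10,70] → ·  [on edge]
    (3,8)@(7, 17): e=[0,-10,90] → ·  [on edge]
  covered (8 px):
    · · · · · · · · · · ·
    · · · · · · · · · · ·
    · · · · · · · · · · ·
    · · · · █ █ · · · · ·
    · · · · █ █ █ · · · ·
    · · · · █ █ · · · · ·
    · · · · █ · · · · · ·
    · · · · · · · · · · ·
    · · · · · · · · · · ·

Result: "outside"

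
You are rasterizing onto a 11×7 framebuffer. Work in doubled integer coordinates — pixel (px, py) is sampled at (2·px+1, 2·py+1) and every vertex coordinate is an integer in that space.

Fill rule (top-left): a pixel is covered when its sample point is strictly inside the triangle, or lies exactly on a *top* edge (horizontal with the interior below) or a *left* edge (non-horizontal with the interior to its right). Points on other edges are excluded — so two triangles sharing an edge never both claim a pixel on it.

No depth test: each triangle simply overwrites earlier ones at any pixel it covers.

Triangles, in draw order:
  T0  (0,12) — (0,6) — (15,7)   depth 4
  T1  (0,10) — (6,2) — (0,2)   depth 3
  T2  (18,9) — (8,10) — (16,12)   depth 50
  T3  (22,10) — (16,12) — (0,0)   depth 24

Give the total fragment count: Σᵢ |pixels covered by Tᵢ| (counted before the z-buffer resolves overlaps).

T0:
  2·area = 90
  edge (0, 12)→(0, 6): d=(0,-6) top-left  bias=+0
  edge (0, 6)→(15, 7): d=(15,1) right/bottom  bias=-1
  edge (15, 7)→(0, 12): d=(-15,5) right/bottom  bias=-1
    (10,2)@(21, 5): e=[126,-36,0] → .  [on edge]
    (0,3)@(1, 7): e=[6,14,70] → X
    (1,3)@(3, 7): e=[18,12,60] → X
    (2,3)@(5, 7): e=[30,10,50] → X
    (3,3)@(7, 7): e=[42,8,40] → X
    (4,3)@(9, 7): e=[54,6,30] → X
    (5,3)@(11, 7): e=[66,4,20] → X
    (6,3)@(13, 7): e=[78,2,10] → X
    (7,3)@(15, 7): e=[90,0,0] → .  [on edge]
    (0,4)@(1, 9): e=[6,44,40] → X
    (4,4)@(9, 9): e=[54,36,0] → .  [on edge]
    (5,4)@(11, 9): e=[66,34,-10] → .
    (1,5)@(3, 11): e=[18,72,0] → .  [on edge]
  covered (12 px):
    . . . . . . . . . . .
    . . . . . . . . . . .
    . . . . . . . . . . .
    X X X X X X X . . . .
    X X X X . . . . . . .
    X . . . . . . . . . .
    . . . . . . . . . . .
T1:
  2·area = 48  (B↔C swapped to make it positive)
  edge (0, 10)→(0, 2): d=(0,-8) top-left  bias=+0
  edge (0, 2)→(6, 2): d=(6,0) top-left  bias=+0
  edge (6, 2)→(0, 10): d=(-6,8) right/bottom  bias=-1
    (0,1)@(1, 3): e=[8,6,34] → X
    (1,1)@(3, 3): e=[24,6,18] → X
    (2,1)@(5, 3): e=[40,6,2] → X
    (3,1)@(7, 3): e=[56,6,-14] → .
    (0,2)@(1, 5): e=[8,18,22] → X
    (2,2)@(5, 5): e=[40,18,-10] → .
    (0,3)@(1, 7): e=[8,30,10] → X
    (1,3)@(3, 7): e=[24,30,-6] → .
    (0,4)@(1, 9): e=[8,42,-2] → .
  covered (6 px):
    . . . . . . . . . . .
    X X X . . . . . . . .
    X X . . . . . . . . .
    X . . . . . . . . . .
    . . . . . . . . . . .
    . . . . . . . . . . .
    . . . . . . . . . . .
T2:
  2·area = 28  (B↔C swapped to make it positive)
  edge (18, 9)→(16, 12): d=(-2,3) right/bottom  bias=-1
  edge (16, 12)→(8, 10): d=(-8,-2) top-left  bias=+0
  edge (8, 10)→(18, 9): d=(10,-1) top-left  bias=+0
    (6,5)@(13, 11): e=[11,2,15] → X
    (7,5)@(15, 11): e=[5,6,17] → X
    (8,5)@(17, 11): e=[-1,10,19] → .
    (6,6)@(13, 13): e=[7,-14,35] → .
    (7,6)@(15, 13): e=[1,-10,37] → .
  covered (2 px):
    . . . . . . . . . . .
    . . . . . . . . . . .
    . . . . . . . . . . .
    . . . . . . . . . . .
    . . . . . . . . . . .
    . . . . . . X X . . .
    . . . . . . . . . . .
T3:
  2·area = 104
  edge (22, 10)→(16, 12): d=(-6,2) right/bottom  bias=-1
  edge (16, 12)→(0, 0): d=(-16,-12) top-left  bias=+0
  edge (0, 0)→(22, 10): d=(22,10) right/bottom  bias=-1
    (2,1)@(5, 3): e=[76,12,16] → X
    (3,1)@(7, 3): e=[72,36,-4] → .
    (2,2)@(5, 5): e=[64,-20,60] → .
    (3,2)@(7, 5): e=[60,4,40] → X
    (4,2)@(9, 5): e=[56,28,20] → X
    (5,2)@(11, 5): e=[52,52,0] → .  [on edge]
    (3,3)@(7, 7): e=[48,-28,84] → .
    (4,3)@(9, 7): e=[44,-4,64] → .
    (5,3)@(11, 7): e=[40,20,44] → X
    (6,3)@(13, 7): e=[36,44,24] → X
    (7,3)@(15, 7): e=[32,68,4] → X
    (8,3)@(17, 7): e=[28,92,-16] → .
    (9,5)@(19, 11): e=[0,52,52] → .  [on edge]
    (6,6)@(13, 13): e=[0,-52,156] → .  [on edge]
  covered (12 px):
    . . . . . . . . . . .
    . . X . . . . . . . .
    . . . X X . . . . . .
    . . . . . X X X . . .
    . . . . . . X X X X .
    . . . . . . . X X . .
    . . . . . . . . . . .

Final: 32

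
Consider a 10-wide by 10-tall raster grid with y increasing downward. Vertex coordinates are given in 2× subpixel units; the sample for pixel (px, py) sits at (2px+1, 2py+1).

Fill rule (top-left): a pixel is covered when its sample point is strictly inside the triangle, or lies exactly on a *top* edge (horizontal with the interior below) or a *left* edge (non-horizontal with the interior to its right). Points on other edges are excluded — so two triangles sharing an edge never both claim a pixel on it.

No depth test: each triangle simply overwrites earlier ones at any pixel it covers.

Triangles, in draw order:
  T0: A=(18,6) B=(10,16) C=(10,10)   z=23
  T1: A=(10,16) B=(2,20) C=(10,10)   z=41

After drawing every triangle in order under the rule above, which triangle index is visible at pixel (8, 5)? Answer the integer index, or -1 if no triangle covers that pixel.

T0:
  2·area = 48
  edge (18, 6)→(10, 16): d=(-8,10) right/bottom  bias=-1
  edge (10, 16)→(10, 10): d=(0,-6) top-left  bias=+0
  edge (10, 10)→(18, 6): d=(8,-4) top-left  bias=+0
    (8,3)@(17, 7): e=[2,42,4] → X
    (9,3)@(19, 7): e=[-18,54,12] → .
    (6,4)@(13, 9): e=[26,18,4] → X
    (7,4)@(15, 9): e=[6,30,12] → X
    (8,4)@(17, 9): e=[-14,42,20] → .
    (5,5)@(11, 11): e=[30,6,12] → X
    (7,5)@(15, 11): e=[-10,30,28] → .
    (5,6)@(11, 13): e=[14,6,28] → X
    (6,6)@(13, 13): e=[-6,18,36] → .
    (5,7)@(11, 15): e=[-2,6,44] → .
  covered (6 px):
    . . . . . . . . . .
    . . . . . . . . . .
    . . . . . . . . . .
    . . . . . . . . X .
    . . . . . . X X . .
    . . . . . X X . . .
    . . . . . X . . . .
    . . . . . . . . . .
    . . . . . . . . . .
    . . . . . . . . . .
T1:
  2·area = 48
  edge (10, 16)→(2, 20): d=(-8,4) right/bottom  bias=-1
  edge (2, 20)→(10, 10): d=(8,-10) top-left  bias=+0
  edge (10, 10)→(10, 16): d=(0,6) right/bottom  bias=-1
    (4,6)@(9, 13): e=[28,14,6] → X
    (5,6)@(11, 13): e=[20,34,-6] → .
    (3,7)@(7, 15): e=[20,10,18] → X
    (5,7)@(11, 15): e=[4,50,-6] → .
    (2,8)@(5, 17): e=[12,6,30] → X
    (4,8)@(9, 17): e=[-4,46,6] → .
    (1,9)@(3, 19): e=[4,2,42] → X
    (2,9)@(5, 19): e=[-4,22,30] → .
    (3,9)@(7, 19): e=[-12,42,18] → .
  covered (6 px):
    . . . . . . . . . .
    . . . . . . . . . .
    . . . . . . . . . .
    . . . . . . . . . .
    . . . . . . . . . .
    . . . . . . . . . .
    . . . . X . . . . .
    . . . X X . . . . .
    . . X X . . . . . .
    . X . . . . . . . .

Z-buffer (winner per pixel, '.' = empty):
  . . . . . . . . . .
  . . . . . . . . . .
  . . . . . . . . . .
  . . . . . . . . 0 .
  . . . . . . 0 0 . .
  . . . . . 0 0 . . .
  . . . . 1 0 . . . .
  . . . 1 1 . . . . .
  . . 1 1 . . . . . .
  . 1 . . . . . . . .

Final: -1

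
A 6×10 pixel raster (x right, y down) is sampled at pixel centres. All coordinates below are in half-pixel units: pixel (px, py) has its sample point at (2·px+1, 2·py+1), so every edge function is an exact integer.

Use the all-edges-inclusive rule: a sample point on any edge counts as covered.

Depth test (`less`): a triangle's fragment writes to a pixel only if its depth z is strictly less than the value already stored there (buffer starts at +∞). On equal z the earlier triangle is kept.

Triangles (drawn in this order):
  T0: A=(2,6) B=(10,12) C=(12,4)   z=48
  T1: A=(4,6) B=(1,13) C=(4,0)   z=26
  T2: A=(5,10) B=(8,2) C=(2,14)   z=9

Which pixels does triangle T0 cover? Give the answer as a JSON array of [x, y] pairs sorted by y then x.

T0:
  2·area = 76  (B↔C swapped to make it positive)
  edge (2, 6)→(12, 4): d=(10,-2) inclusive
  edge (12, 4)→(10, 12): d=(-2,8) inclusive
  edge (10, 12)→(2, 6): d=(-8,-6) inclusive
    (3,2)@(7, 5): e=[0,38,38] → X  [on edge]
    (4,2)@(9, 5): e=[4,22,50] → X
    (5,2)@(11, 5): e=[8,6,62] → X
    (2,3)@(5, 7): e=[16,50,10] → X
    (2,4)@(5, 9): e=[36,46,-6] → .
    (3,4)@(7, 9): e=[40,30,6] → X
    (5,4)@(11, 9): e=[48,-2,30] → .
    (3,5)@(7, 11): e=[60,26,-10] → .
    (4,5)@(9, 11): e=[64,10,2] → X
    (5,5)@(11, 11): e=[68,-6,14] → .
    (4,6)@(9, 13): e=[84,6,-14] → .
  covered (10 px):
    . . . . . .
    . . . . . .
    . . . X X X
    . . X X X X
    . . . X X .
    . . . . X .
    . . . . . .
    . . . . . .
    . . . . . .
    . . . . . .
T1:
  2·area = 18
  edge (4, 6)→(1, 13): d=(-3,7) inclusive
  edge (1, 13)→(4, 0): d=(3,-13) inclusive
  edge (4, 0)→(4, 6): d=(0,6) inclusive
    (1,2)@(3, 5): e=[10,2,6] → X
    (2,2)@(5, 5): e=[-4,28,-6] → .
    (1,3)@(3, 7): e=[4,8,6] → X
    (2,3)@(5, 7): e=[-10,34,-6] → .
    (1,4)@(3, 9): e=[-2,14,6] → .
    (0,6)@(1, 13): e=[0,0,18] → X  [on edge]
    (1,6)@(3, 13): e=[-14,26,6] → .
    (0,7)@(1, 15): e=[-6,6,18] → .
  covered (3 px):
    . . . . . .
    . . . . . .
    . X . . . .
    . X . . . .
    . . . . . .
    . . . . . .
    X . . . . .
    . . . . . .
    . . . . . .
    . . . . . .
T2:
  2·area = 12  (B↔C swapped to make it positive)
  edge (5, 10)→(2, 14): d=(-3,4) inclusive
  edge (2, 14)→(8, 2): d=(6,-12) inclusive
  edge (8, 2)→(5, 10): d=(-3,8) inclusive
    (2,4)@(5, 9): e=[3,6,3] → X
    (3,4)@(7, 9): e=[-5,30,-13] → .
    (2,5)@(5, 11): e=[-3,18,-3] → .
  covered (1 px):
    . . . . . .
    . . . . . .
    . . . . . .
    . . . . . .
    . . X . . .
    . . . . . .
    . . . . . .
    . . . . . .
    . . . . . .
    . . . . . .

Result: [[3,2],[4,2],[5,2],[2,3],[3,3],[4,3],[5,3],[3,4],[4,4],[4,5]]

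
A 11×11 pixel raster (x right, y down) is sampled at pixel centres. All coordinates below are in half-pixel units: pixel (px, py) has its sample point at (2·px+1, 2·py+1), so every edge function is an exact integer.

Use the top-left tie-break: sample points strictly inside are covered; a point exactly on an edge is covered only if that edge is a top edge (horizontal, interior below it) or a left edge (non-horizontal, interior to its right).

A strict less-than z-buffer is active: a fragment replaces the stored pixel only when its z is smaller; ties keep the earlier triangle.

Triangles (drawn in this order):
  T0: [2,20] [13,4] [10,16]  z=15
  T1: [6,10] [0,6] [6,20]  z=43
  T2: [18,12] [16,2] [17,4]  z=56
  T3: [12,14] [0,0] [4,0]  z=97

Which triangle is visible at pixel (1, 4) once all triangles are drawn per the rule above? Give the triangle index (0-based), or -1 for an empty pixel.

T0:
  2·area = 84
  edge (2, 20)→(13, 4): d=(11,-16) top-left  bias=+0
  edge (13, 4)→(10, 16): d=(-3,12) right/bottom  bias=-1
  edge (10, 16)→(2, 20): d=(-8,4) right/bottom  bias=-1
    (5,3)@(11, 7): e=[1,15,68] → X
    (6,3)@(13, 7): e=[33,-9,60] → .
    (5,4)@(11, 9): e=[23,9,52] → X
    (6,4)@(13, 9): e=[55,-15,44] → .
    (4,5)@(9, 11): e=[13,27,44] → X
    (6,5)@(13, 11): e=[77,-21,28] → .
    (3,6)@(7, 13): e=[3,45,36] → X
    (5,6)@(11, 13): e=[67,-3,20] → .
    (3,7)@(7, 15): e=[25,39,20] → X
    (5,7)@(11, 15): e=[89,-9,4] → .
    (2,8)@(5, 17): e=[15,57,12] → X
    (4,8)@(9, 17): e=[79,9,-4] → .
  covered (11 px):
    . . . . . . . . . . .
    . . . . . . . . . . .
    . . . . . . . . . . .
    . . . . . X . . . . .
    . . . . . X . . . . .
    . . . . X X . . . . .
    . . . X X . . . . . .
    . . . X X . . . . . .
    . . X X . . . . . . .
    . X . . . . . . . . .
    . . . . . . . . . . .
T1:
  2·area = 60  (B↔C swapped to make it positive)
  edge (6, 10)→(6, 20): d=(0,10) right/bottom  bias=-1
  edge (6, 20)→(0, 6): d=(-6,-14) top-left  bias=+0
  edge (0, 6)→(6, 10): d=(6,4) right/bottom  bias=-1
    (0,3)@(1, 7): e=[50,8,2] → X
    (1,3)@(3, 7): e=[30,36,-6] → .
    (0,4)@(1, 9): e=[50,-4,14] → .
    (1,4)@(3, 9): e=[30,24,6] → X
    (2,4)@(5, 9): e=[10,52,-2] → .
    (1,5)@(3, 11): e=[30,12,18] → X
    (2,5)@(5, 11): e=[10,40,10] → X
    (3,5)@(7, 11): e=[-10,68,2] → .
    (1,6)@(3, 13): e=[30,0,30] → X  [on edge]
    (3,6)@(7, 13): e=[-10,56,14] → .
    (1,7)@(3, 15): e=[30,-12,42] → .
    (2,7)@(5, 15): e=[10,16,34] → X
  covered (8 px):
    . . . . . . . . . . .
    . . . . . . . . . . .
    . . . . . . . . . . .
    X . . . . . . . . . .
    . X . . . . . . . . .
    . X X . . . . . . . .
    . X X . . . . . . . .
    . . X . . . . . . . .
    . . X . . . . . . . .
    . . . . . . . . . . .
    . . . . . . . . . . .
T2:
  2·area = 6
  edge (18, 12)→(16, 2): d=(-2,-10) top-left  bias=+0
  edge (16, 2)→(17, 4): d=(1,2) right/bottom  bias=-1
  edge (17, 4)→(18, 12): d=(1,8) right/bottom  bias=-1
    (8,2)@(17, 5): e=[4,1,1] → X
    (9,2)@(19, 5): e=[24,-3,-15] → .
    (8,3)@(17, 7): e=[0,3,3] → X  [on edge]
    (9,3)@(19, 7): e=[20,-1,-13] → .
    (8,4)@(17, 9): e=[-4,5,5] → .
    (9,8)@(19, 17): e=[0,9,-3] → .  [on edge]
  covered (2 px):
    . . . . . . . . . . .
    . . . . . . . . . . .
    . . . . . . . . X . .
    . . . . . . . . X . .
    . . . . . . . . . . .
    . . . . . . . . . . .
    . . . . . . . . . . .
    . . . . . . . . . . .
    . . . . . . . . . . .
    . . . . . . . . . . .
    . . . . . . . . . . .
T3:
  2·area = 56
  edge (12, 14)→(0, 0): d=(-12,-14) top-left  bias=+0
  edge (0, 0)→(4, 0): d=(4,0) top-left  bias=+0
  edge (4, 0)→(12, 14): d=(8,14) right/bottom  bias=-1
    (0,0)@(1, 1): e=[2,4,50] → X
    (1,0)@(3, 1): e=[30,4,22] → X
    (2,0)@(5, 1): e=[58,4,-6] → .
    (0,1)@(1, 3): e=[-22,12,66] → .
    (1,1)@(3, 3): e=[6,12,38] → X
    (2,1)@(5, 3): e=[34,12,10] → X
    (3,1)@(7, 3): e=[62,12,-18] → .
    (1,2)@(3, 5): e=[-18,20,54] → .
    (2,2)@(5, 5): e=[10,20,26] → X
    (3,2)@(7, 5): e=[38,20,-2] → .
    (2,3)@(5, 7): e=[-14,28,42] → .
    (3,3)@(7, 7): e=[14,28,14] → X
  covered (7 px):
    X X . . . . . . . . .
    . X X . . . . . . . .
    . . X . . . . . . . .
    . . . X . . . . . . .
    . . . . X . . . . . .
    . . . . . . . . . . .
    . . . . . . . . . . .
    . . . . . . . . . . .
    . . . . . . . . . . .
    . . . . . . . . . . .
    . . . . . . . . . . .

Z-buffer (winner per pixel, '.' = empty):
  3 3 . . . . . . . . .
  . 3 3 . . . . . . . .
  . . 3 . . . . . 2 . .
  1 . . 3 . 0 . . 2 . .
  . 1 . . 3 0 . . . . .
  . 1 1 . 0 0 . . . . .
  . 1 1 0 0 . . . . . .
  . . 1 0 0 . . . . . .
  . . 0 0 . . . . . . .
  . 0 . . . . . . . . .
  . . . . . . . . . . .

Answer: 1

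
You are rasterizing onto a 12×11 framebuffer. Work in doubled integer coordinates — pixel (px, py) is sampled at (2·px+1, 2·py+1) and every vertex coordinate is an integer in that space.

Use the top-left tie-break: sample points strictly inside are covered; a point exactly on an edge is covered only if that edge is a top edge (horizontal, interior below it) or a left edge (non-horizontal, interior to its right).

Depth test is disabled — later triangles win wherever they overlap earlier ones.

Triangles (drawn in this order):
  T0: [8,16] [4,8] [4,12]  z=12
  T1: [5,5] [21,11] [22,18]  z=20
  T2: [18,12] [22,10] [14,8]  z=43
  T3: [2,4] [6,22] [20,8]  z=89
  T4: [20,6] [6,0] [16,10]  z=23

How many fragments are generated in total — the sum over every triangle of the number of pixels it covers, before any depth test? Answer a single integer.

T0:
  2·area = 16  (B↔C swapped to make it positive)
  edge (8, 16)→(4, 12): d=(-4,-4) top-left  bias=+0
  edge (4, 12)→(4, 8): d=(0,-4) top-left  bias=+0
  edge (4, 8)→(8, 16): d=(4,8) right/bottom  bias=-1
    (0,4)@(1, 9): e=[0,-12,28] → .  [on edge]
    (1,5)@(3, 11): e=[0,-4,20] → .  [on edge]
    (2,5)@(5, 11): e=[8,4,4] → X
    (3,5)@(7, 11): e=[16,12,-12] → .
    (2,6)@(5, 13): e=[0,4,12] → X  [on edge]
    (3,6)@(7, 13): e=[8,12,-4] → .
    (2,7)@(5, 15): e=[-8,4,20] → .
    (3,7)@(7, 15): e=[0,12,4] → X  [on edge]
    (4,7)@(9, 15): e=[8,20,-12] → .
    (3,8)@(7, 17): e=[-8,12,12] → .
    (4,8)@(9, 17): e=[0,20,-4] → .  [on edge]
    (5,9)@(11, 19): e=[0,28,-12] → .  [on edge]
    (6,10)@(13, 21): e=[0,36,-20] → .  [on edge]
  covered (3 px):
    . . . . . . . . . . . .
    . . . . . . . . . . . .
    . . . . . . . . . . . .
    . . . . . . . . . . . .
    . . . . . . . . . . . .
    . . X . . . . . . . . .
    . . X . . . . . . . . .
    . . . X . . . . . . . .
    . . . . . . . . . . . .
    . . . . . . . . . . . .
    . . . . . . . . . . . .
T1:
  2·area = 106
  edge (5, 5)→(21, 11): d=(16,6) right/bottom  bias=-1
  edge (21, 11)→(22, 18): d=(1,7) right/bottom  bias=-1
  edge (22, 18)→(5, 5): d=(-17,-13) top-left  bias=+0
    (2,2)@(5, 5): e=[0,106,0] → .  [on edge]
    (4,3)@(9, 7): e=[8,80,18] → X
    (5,3)@(11, 7): e=[-4,66,44] → .
    (4,4)@(9, 9): e=[40,82,-16] → .
    (5,4)@(11, 9): e=[28,68,10] → X
    (6,4)@(13, 9): e=[16,54,36] → X
    (7,4)@(15, 9): e=[4,40,62] → X
    (8,4)@(17, 9): e=[-8,26,88] → .
    (5,5)@(11, 11): e=[60,70,-24] → .
    (6,5)@(13, 11): e=[48,56,2] → X
    (8,5)@(17, 11): e=[24,28,54] → X
    (9,5)@(19, 11): e=[12,14,80] → X
    (10,5)@(21, 11): e=[0,0,106] → .  [on edge]
  covered (14 px):
    . . . . . . . . . . . .
    . . . . . . . . . . . .
    . . . . . . . . . . . .
    . . . . X . . . . . . .
    . . . . . X X X . . . .
    . . . . . . X X X X . .
    . . . . . . . . X X X .
    . . . . . . . . . X X .
    . . . . . . . . . . X .
    . . . . . . . . . . . .
    . . . . . . . . . . . .
T2:
  2·area = 24  (B↔C swapped to make it positive)
  edge (18, 12)→(14, 8): d=(-4,-4) top-left  bias=+0
  edge (14, 8)→(22, 10): d=(8,2) right/bottom  bias=-1
  edge (22, 10)→(18, 12): d=(-4,2) right/bottom  bias=-1
    (3,0)@(7, 1): e=[0,-42,66] → .  [on edge]
    (4,1)@(9, 3): e=[0,-30,54] → .  [on edge]
    (5,2)@(11, 5): e=[0,-18,42] → .  [on edge]
    (6,3)@(13, 7): e=[0,-6,30] → .  [on edge]
    (7,4)@(15, 9): e=[0,6,18] → X  [on edge]
    (8,4)@(17, 9): e=[8,2,14] → X
    (9,4)@(19, 9): e=[16,-2,10] → .
    (7,5)@(15, 11): e=[-8,22,10] → .
    (8,5)@(17, 11): e=[0,18,6] → X  [on edge]
    (9,5)@(19, 11): e=[8,14,2] → X
    (10,5)@(21, 11): e=[16,10,-2] → .
    (8,6)@(17, 13): e=[-8,34,-2] → .
    (9,6)@(19, 13): e=[0,30,-6] → .  [on edge]
    (10,7)@(21, 15): e=[0,42,-18] → .  [on edge]
    (11,8)@(23, 17): e=[0,54,-30] → .  [on edge]
  covered (4 px):
    . . . . . . . . . . . .
    . . . . . . . . . . . .
    . . . . . . . . . . . .
    . . . . . . . . . . . .
    . . . . . . . X X . . .
    . . . . . . . . X X . .
    . . . . . . . . . . . .
    . . . . . . . . . . . .
    . . . . . . . . . . . .
    . . . . . . . . . . . .
    . . . . . . . . . . . .
T3:
  2·area = 308  (B↔C swapped to make it positive)
  edge (2, 4)→(20, 8): d=(18,4) right/bottom  bias=-1
  edge (20, 8)→(6, 22): d=(-14,14) right/bottom  bias=-1
  edge (6, 22)→(2, 4): d=(-4,-18) top-left  bias=+0
    (1,2)@(3, 5): e=[14,280,14] → X
    (2,2)@(5, 5): e=[6,252,50] → X
    (3,2)@(7, 5): e=[-2,224,86] → .
    (11,2)@(23, 5): e=[-66,0,374] → .  [on edge]
    (1,3)@(3, 7): e=[50,252,6] → X
    (3,3)@(7, 7): e=[34,196,78] → X
    (4,3)@(9, 7): e=[26,168,114] → X
    (5,3)@(11, 7): e=[18,140,150] → X
    (6,3)@(13, 7): e=[10,112,186] → X
    (7,3)@(15, 7): e=[2,84,222] → X
    (8,3)@(17, 7): e=[-6,56,258] → .
    (10,3)@(21, 7): e=[-22,0,330] → .  [on edge]
    (9,4)@(19, 9): e=[22,0,286] → .  [on edge]
    (8,5)@(17, 11): e=[66,0,242] → .  [on edge]
    (7,6)@(15, 13): e=[110,0,198] → .  [on edge]
    (6,7)@(13, 15): e=[154,0,154] → .  [on edge]
    (5,8)@(11, 17): e=[198,0,110] → .  [on edge]
    (4,9)@(9, 19): e=[242,0,66] → .  [on edge]
    (3,10)@(7, 21): e=[286,0,22] → .  [on edge]
  covered (35 px):
    . . . . . . . . . . . .
    . . . . . . . . . . . .
    . X X . . . . . . . . .
    . X X X X X X X . . . .
    . . X X X X X X X . . .
    . . X X X X X X . . . .
    . . X X X X X . . . . .
    . . X X X X . . . . . .
    . . X X X . . . . . . .
    . . . X . . . . . . . .
    . . . . . . . . . . . .
T4:
  2·area = 80  (B↔C swapped to make it positive)
  edge (20, 6)→(16, 10): d=(-4,4) right/bottom  bias=-1
  edge (16, 10)→(6, 0): d=(-10,-10) top-left  bias=+0
  edge (6, 0)→(20, 6): d=(14,6) right/bottom  bias=-1
    (3,0)@(7, 1): e=[72,0,8] → X  [on edge]
    (4,0)@(9, 1): e=[64,20,-4] → .
    (3,1)@(7, 3): e=[64,-20,36] → .
    (4,1)@(9, 3): e=[56,0,24] → X  [on edge]
    (5,1)@(11, 3): e=[48,20,12] → X
    (6,1)@(13, 3): e=[40,40,0] → .  [on edge]
    (11,1)@(23, 3): e=[0,140,-60] → .  [on edge]
    (4,2)@(9, 5): e=[48,-20,52] → .
    (5,2)@(11, 5): e=[40,0,40] → X  [on edge]
    (6,2)@(13, 5): e=[32,20,28] → X
    (7,2)@(15, 5): e=[24,40,16] → X
    (8,2)@(17, 5): e=[16,60,4] → X
    (10,2)@(21, 5): e=[0,100,-20] → .  [on edge]
    (6,3)@(13, 7): e=[24,0,56] → X  [on edge]
    (9,3)@(19, 7): e=[0,60,20] → .  [on edge]
    (7,4)@(15, 9): e=[8,0,72] → X  [on edge]
    (8,4)@(17, 9): e=[0,20,60] → .  [on edge]
    (7,5)@(15, 11): e=[0,-20,100] → .  [on edge]
    (8,5)@(17, 11): e=[-8,0,88] → .  [on edge]
    (6,6)@(13, 13): e=[0,-60,140] → .  [on edge]
    (9,6)@(19, 13): e=[-24,0,104] → .  [on edge]
    (5,7)@(11, 15): e=[0,-100,180] → .  [on edge]
    (10,7)@(21, 15): e=[-40,0,120] → .  [on edge]
    (4,8)@(9, 17): e=[0,-140,220] → .  [on edge]
    (11,8)@(23, 17): e=[-56,0,136] → .  [on edge]
    (3,9)@(7, 19): e=[0,-180,260] → .  [on edge]
    (2,10)@(5, 21): e=[0,-220,300] → .  [on edge]
  covered (11 px):
    . . . X . . . . . . . .
    . . . . X X . . . . . .
    . . . . . X X X X . . .
    . . . . . . X X X . . .
    . . . . . . . X . . . .
    . . . . . . . . . . . .
    . . . . . . . . . . . .
    . . . . . . . . . . . .
    . . . . . . . . . . . .
    . . . . . . . . . . . .
    . . . . . . . . . . . .

Answer: 67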